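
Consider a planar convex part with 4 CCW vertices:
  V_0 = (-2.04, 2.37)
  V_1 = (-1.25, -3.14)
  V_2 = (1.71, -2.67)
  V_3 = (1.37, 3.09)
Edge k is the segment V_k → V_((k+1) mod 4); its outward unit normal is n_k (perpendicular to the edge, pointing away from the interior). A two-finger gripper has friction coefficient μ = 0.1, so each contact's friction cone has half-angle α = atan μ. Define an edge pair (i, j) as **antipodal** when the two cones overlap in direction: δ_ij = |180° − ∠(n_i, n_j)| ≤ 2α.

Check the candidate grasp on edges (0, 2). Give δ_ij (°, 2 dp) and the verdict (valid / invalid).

α = atan 0.1 = 5.71°;  2α = 11.42°
edge 0: e_0 = (+0.79, -5.51);  n_0 = (-0.9899, -0.1419)
edge 2: e_2 = (-0.34, +5.76);  n_2 = (+0.9983, +0.0589)
∠(n_0, n_2) = 175.22°
δ = |180° − 175.22°| = 4.78°
4.78° ≤ 2α = 11.42°  →  valid

δ = 4.78°, valid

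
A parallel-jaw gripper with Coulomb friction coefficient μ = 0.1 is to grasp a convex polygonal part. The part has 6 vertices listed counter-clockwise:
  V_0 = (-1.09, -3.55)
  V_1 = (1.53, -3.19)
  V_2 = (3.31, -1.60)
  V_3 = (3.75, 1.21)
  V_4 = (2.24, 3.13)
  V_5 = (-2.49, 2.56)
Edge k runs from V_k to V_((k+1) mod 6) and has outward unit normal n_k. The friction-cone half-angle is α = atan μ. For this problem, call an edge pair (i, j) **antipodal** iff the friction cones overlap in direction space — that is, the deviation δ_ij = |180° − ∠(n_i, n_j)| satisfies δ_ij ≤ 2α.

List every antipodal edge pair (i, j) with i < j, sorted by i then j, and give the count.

count = 1; pairs: (0,4)

α = atan 0.1 = 5.71°;  2α = 11.42°
n_0 = (+0.1361, -0.9907)
n_1 = (+0.6662, -0.7458)
n_2 = (+0.9880, -0.1547)
n_3 = (+0.7860, +0.6182)
n_4 = (-0.1196, +0.9928)
n_5 = (-0.9747, -0.2233)
  (0,1): δ = 146.05°  ·
  (0,2): δ = 106.72°  ·
  (0,3): δ = 59.64°  ·
  (0,4): δ = 0.95°  ✓
  (0,5): δ = 95.08°  ·
  (1,2): δ = 140.67°  ·
  (1,3): δ = 93.59°  ·
  (1,4): δ = 34.90°  ·
  (1,5): δ = 61.13°  ·
  (2,3): δ = 132.92°  ·
  (2,4): δ = 74.23°  ·
  (2,5): δ = 21.80°  ·
  (3,4): δ = 121.31°  ·
  (3,5): δ = 25.28°  ·
  (4,5): δ = 83.97°  ·
antipodal pairs: 1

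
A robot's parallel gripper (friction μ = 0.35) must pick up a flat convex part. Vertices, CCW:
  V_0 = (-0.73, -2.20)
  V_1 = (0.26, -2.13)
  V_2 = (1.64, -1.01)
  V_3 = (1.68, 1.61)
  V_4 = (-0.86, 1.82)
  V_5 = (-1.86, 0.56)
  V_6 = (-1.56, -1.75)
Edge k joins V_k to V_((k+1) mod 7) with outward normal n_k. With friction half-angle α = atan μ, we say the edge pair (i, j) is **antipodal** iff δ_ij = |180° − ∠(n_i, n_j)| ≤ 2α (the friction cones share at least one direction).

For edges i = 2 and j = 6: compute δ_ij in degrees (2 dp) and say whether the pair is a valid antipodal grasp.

α = atan 0.35 = 19.29°;  2α = 38.58°
edge 2: e_2 = (+0.04, +2.62);  n_2 = (+0.9999, -0.0153)
edge 6: e_6 = (+0.83, -0.45);  n_6 = (-0.4766, -0.8791)
∠(n_2, n_6) = 117.59°
δ = |180° − 117.59°| = 62.41°
62.41° > 2α = 38.58°  →  invalid

δ = 62.41°, invalid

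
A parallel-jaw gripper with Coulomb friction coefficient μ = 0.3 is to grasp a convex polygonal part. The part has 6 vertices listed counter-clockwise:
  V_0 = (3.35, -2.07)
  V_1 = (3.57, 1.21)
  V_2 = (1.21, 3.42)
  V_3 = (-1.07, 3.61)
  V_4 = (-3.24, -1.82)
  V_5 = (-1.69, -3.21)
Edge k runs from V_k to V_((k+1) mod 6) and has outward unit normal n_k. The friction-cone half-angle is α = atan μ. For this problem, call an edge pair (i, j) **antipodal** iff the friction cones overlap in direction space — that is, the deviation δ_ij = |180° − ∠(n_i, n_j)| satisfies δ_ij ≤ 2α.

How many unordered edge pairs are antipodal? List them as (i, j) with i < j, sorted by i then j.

count = 3; pairs: (0,3), (1,4), (2,5)

α = atan 0.3 = 16.70°;  2α = 33.40°
n_0 = (+0.9978, -0.0669)
n_1 = (+0.6835, +0.7299)
n_2 = (+0.0830, +0.9965)
n_3 = (-0.9286, +0.3711)
n_4 = (-0.6676, -0.7445)
n_5 = (+0.2206, -0.9754)
  (0,1): δ = 129.28°  ·
  (0,2): δ = 90.93°  ·
  (0,3): δ = 17.95°  ✓
  (0,4): δ = 51.95°  ·
  (0,5): δ = 106.58°  ·
  (1,2): δ = 141.64°  ·
  (1,3): δ = 68.66°  ·
  (1,4): δ = 1.24°  ✓
  (1,5): δ = 55.87°  ·
  (2,3): δ = 107.02°  ·
  (2,4): δ = 37.12°  ·
  (2,5): δ = 17.51°  ✓
  (3,4): δ = 110.10°  ·
  (3,5): δ = 55.47°  ·
  (4,5): δ = 125.37°  ·
antipodal pairs: 3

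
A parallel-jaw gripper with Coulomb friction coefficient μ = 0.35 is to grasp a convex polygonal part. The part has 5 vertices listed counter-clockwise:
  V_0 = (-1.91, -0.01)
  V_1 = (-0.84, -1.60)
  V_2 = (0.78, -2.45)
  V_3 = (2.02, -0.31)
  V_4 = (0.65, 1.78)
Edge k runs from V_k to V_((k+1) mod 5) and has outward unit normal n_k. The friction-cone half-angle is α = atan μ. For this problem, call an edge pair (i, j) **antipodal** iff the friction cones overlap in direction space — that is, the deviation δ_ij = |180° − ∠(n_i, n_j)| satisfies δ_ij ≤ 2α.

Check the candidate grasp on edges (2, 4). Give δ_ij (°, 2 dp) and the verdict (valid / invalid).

α = atan 0.35 = 19.29°;  2α = 38.58°
edge 2: e_2 = (+1.24, +2.14);  n_2 = (+0.8652, -0.5014)
edge 4: e_4 = (-2.56, -1.79);  n_4 = (-0.5730, +0.8195)
∠(n_2, n_4) = 155.05°
δ = |180° − 155.05°| = 24.95°
24.95° ≤ 2α = 38.58°  →  valid

δ = 24.95°, valid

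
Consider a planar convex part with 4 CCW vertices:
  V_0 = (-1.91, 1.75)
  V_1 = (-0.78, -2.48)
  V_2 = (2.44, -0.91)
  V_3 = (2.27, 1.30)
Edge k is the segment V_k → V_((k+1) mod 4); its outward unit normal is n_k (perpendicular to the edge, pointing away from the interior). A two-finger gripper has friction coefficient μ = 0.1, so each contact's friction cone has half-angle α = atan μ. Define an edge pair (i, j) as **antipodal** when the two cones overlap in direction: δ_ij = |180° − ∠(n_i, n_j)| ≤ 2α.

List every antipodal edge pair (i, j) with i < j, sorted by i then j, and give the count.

count = 1; pairs: (0,2)

α = atan 0.1 = 5.71°;  2α = 11.42°
n_0 = (-0.9661, -0.2581)
n_1 = (+0.4383, -0.8988)
n_2 = (+0.9971, +0.0767)
n_3 = (+0.1070, +0.9943)
  (0,1): δ = 78.96°  ·
  (0,2): δ = 10.56°  ✓
  (0,3): δ = 68.90°  ·
  (1,2): δ = 111.59°  ·
  (1,3): δ = 32.14°  ·
  (2,3): δ = 100.54°  ·
antipodal pairs: 1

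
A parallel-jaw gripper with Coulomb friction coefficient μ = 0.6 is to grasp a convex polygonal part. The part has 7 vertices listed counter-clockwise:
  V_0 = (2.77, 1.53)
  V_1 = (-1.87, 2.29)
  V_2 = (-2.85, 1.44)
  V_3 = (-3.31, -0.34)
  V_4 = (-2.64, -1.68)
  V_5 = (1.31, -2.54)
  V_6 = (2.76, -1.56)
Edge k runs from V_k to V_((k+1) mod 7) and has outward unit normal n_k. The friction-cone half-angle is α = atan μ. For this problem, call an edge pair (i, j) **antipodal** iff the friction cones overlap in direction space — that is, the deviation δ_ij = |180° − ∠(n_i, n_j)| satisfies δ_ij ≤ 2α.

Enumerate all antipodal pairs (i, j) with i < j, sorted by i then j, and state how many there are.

α = atan 0.6 = 30.96°;  2α = 61.93°
n_0 = (+0.1616, +0.9868)
n_1 = (-0.6552, +0.7554)
n_2 = (-0.9682, +0.2502)
n_3 = (-0.8944, -0.4472)
n_4 = (-0.2127, -0.9771)
n_5 = (+0.5600, -0.8285)
n_6 = (+1.0000, -0.0032)
  (0,1): δ = 129.76°  ·
  (0,2): δ = 95.19°  ·
  (0,3): δ = 54.13°  ✓
  (0,4): δ = 2.98°  ✓
  (0,5): δ = 43.36°  ✓
  (0,6): δ = 99.12°  ·
  (1,2): δ = 145.43°  ·
  (1,3): δ = 104.37°  ·
  (1,4): δ = 53.22°  ✓
  (1,5): δ = 6.88°  ✓
  (1,6): δ = 48.88°  ✓
  (2,3): δ = 138.95°  ·
  (2,4): δ = 87.79°  ·
  (2,5): δ = 41.46°  ✓
  (2,6): δ = 14.30°  ✓
  (3,4): δ = 128.85°  ·
  (3,5): δ = 82.51°  ·
  (3,6): δ = 26.75°  ✓
  (4,5): δ = 133.66°  ·
  (4,6): δ = 77.90°  ·
  (5,6): δ = 124.24°  ·
antipodal pairs: 9

count = 9; pairs: (0,3), (0,4), (0,5), (1,4), (1,5), (1,6), (2,5), (2,6), (3,6)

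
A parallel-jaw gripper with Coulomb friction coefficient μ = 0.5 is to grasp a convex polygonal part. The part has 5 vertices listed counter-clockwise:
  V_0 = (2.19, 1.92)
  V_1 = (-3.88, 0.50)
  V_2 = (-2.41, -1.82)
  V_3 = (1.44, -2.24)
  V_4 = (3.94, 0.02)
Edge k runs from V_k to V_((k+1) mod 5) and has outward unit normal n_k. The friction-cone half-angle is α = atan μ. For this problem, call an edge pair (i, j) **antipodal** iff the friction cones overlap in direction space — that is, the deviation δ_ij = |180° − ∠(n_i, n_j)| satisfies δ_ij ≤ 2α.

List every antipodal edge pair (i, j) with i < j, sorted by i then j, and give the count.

count = 4; pairs: (0,2), (0,3), (1,4), (2,4)

α = atan 0.5 = 26.57°;  2α = 53.13°
n_0 = (-0.2278, +0.9737)
n_1 = (-0.8447, -0.5352)
n_2 = (-0.1084, -0.9941)
n_3 = (+0.6706, -0.7418)
n_4 = (+0.7355, +0.6775)
  (0,1): δ = 70.81°  ·
  (0,2): δ = 19.39°  ✓
  (0,3): δ = 28.95°  ✓
  (0,4): δ = 119.48°  ·
  (1,2): δ = 128.59°  ·
  (1,3): δ = 80.25°  ·
  (1,4): δ = 10.29°  ✓
  (2,3): δ = 131.66°  ·
  (2,4): δ = 41.13°  ✓
  (3,4): δ = 89.47°  ·
antipodal pairs: 4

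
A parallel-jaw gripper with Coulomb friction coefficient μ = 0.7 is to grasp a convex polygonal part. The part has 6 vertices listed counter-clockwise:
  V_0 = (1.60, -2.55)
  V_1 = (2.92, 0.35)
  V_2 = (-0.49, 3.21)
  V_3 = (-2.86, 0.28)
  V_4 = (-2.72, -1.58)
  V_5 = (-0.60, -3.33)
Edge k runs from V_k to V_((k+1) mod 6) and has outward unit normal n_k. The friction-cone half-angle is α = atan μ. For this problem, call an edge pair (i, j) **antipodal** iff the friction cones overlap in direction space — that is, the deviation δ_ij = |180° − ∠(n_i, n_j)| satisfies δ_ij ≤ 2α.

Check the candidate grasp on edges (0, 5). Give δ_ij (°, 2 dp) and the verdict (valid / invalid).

δ = 134.00°, invalid

α = atan 0.7 = 34.99°;  2α = 69.98°
edge 0: e_0 = (+1.32, +2.90);  n_0 = (+0.9102, -0.4143)
edge 5: e_5 = (+2.20, +0.78);  n_5 = (+0.3342, -0.9425)
∠(n_0, n_5) = 46.00°
δ = |180° − 46.00°| = 134.00°
134.00° > 2α = 69.98°  →  invalid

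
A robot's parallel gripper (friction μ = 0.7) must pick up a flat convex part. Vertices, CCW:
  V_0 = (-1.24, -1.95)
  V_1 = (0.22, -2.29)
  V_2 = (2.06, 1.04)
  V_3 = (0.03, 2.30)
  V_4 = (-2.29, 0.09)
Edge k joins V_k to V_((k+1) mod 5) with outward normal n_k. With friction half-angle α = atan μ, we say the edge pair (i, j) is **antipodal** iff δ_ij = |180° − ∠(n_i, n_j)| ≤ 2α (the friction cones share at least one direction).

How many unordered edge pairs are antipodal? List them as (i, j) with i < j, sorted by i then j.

α = atan 0.7 = 34.99°;  2α = 69.98°
n_0 = (-0.2268, -0.9739)
n_1 = (+0.8753, -0.4836)
n_2 = (+0.5274, +0.8496)
n_3 = (-0.6897, +0.7241)
n_4 = (-0.8891, -0.4576)
  (0,1): δ = 105.81°  ·
  (0,2): δ = 18.72°  ✓
  (0,3): δ = 56.72°  ✓
  (0,4): δ = 130.34°  ·
  (1,2): δ = 92.90°  ·
  (1,3): δ = 17.47°  ✓
  (1,4): δ = 56.16°  ✓
  (2,3): δ = 104.56°  ·
  (2,4): δ = 30.94°  ✓
  (3,4): δ = 106.37°  ·
antipodal pairs: 5

count = 5; pairs: (0,2), (0,3), (1,3), (1,4), (2,4)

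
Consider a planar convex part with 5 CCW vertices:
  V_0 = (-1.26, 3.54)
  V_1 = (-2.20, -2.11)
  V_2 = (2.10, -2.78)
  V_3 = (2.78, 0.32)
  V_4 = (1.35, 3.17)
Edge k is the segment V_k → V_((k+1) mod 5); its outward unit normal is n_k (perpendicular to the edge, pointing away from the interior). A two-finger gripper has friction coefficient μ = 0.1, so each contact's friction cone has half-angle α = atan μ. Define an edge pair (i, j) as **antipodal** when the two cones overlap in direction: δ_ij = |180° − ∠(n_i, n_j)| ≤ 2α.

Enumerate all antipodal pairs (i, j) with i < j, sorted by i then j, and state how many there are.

α = atan 0.1 = 5.71°;  2α = 11.42°
n_0 = (-0.9864, +0.1641)
n_1 = (-0.1540, -0.9881)
n_2 = (+0.9768, -0.2143)
n_3 = (+0.8938, +0.4485)
n_4 = (+0.1404, +0.9901)
  (0,1): δ = 89.41°  ·
  (0,2): δ = 2.93°  ✓
  (0,3): δ = 36.09°  ·
  (0,4): δ = 91.38°  ·
  (1,2): δ = 93.52°  ·
  (1,3): δ = 54.50°  ·
  (1,4): δ = 0.79°  ✓
  (2,3): δ = 140.98°  ·
  (2,4): δ = 85.70°  ·
  (3,4): δ = 124.71°  ·
antipodal pairs: 2

count = 2; pairs: (0,2), (1,4)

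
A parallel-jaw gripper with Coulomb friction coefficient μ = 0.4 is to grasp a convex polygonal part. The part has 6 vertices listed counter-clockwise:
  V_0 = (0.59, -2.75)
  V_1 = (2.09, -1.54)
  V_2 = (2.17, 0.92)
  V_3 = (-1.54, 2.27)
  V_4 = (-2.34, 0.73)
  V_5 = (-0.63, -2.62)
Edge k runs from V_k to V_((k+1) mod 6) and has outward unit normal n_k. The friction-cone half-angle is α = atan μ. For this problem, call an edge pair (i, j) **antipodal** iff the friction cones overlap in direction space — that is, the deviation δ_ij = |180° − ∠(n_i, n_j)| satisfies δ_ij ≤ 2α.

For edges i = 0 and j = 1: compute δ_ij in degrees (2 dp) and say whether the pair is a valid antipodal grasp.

δ = 130.75°, invalid

α = atan 0.4 = 21.80°;  2α = 43.60°
edge 0: e_0 = (+1.50, +1.21);  n_0 = (+0.6279, -0.7783)
edge 1: e_1 = (+0.08, +2.46);  n_1 = (+0.9995, -0.0325)
∠(n_0, n_1) = 49.25°
δ = |180° − 49.25°| = 130.75°
130.75° > 2α = 43.60°  →  invalid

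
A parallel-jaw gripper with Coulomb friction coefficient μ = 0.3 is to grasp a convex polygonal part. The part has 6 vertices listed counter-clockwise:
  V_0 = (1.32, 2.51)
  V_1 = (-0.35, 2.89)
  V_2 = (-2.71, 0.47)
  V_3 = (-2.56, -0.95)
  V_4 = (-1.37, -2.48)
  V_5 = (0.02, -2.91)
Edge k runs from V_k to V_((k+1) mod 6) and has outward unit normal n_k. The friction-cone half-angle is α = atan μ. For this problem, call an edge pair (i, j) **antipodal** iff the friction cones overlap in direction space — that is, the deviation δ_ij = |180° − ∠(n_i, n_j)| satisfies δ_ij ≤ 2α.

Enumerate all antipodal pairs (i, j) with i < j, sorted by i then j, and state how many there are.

α = atan 0.3 = 16.70°;  2α = 33.40°
n_0 = (+0.2219, +0.9751)
n_1 = (-0.7159, +0.6982)
n_2 = (-0.9945, -0.1050)
n_3 = (-0.7894, -0.6139)
n_4 = (-0.2955, -0.9553)
n_5 = (+0.9724, -0.2332)
  (0,1): δ = 121.46°  ·
  (0,2): δ = 71.15°  ·
  (0,3): δ = 39.31°  ·
  (0,4): δ = 4.37°  ✓
  (0,5): δ = 89.33°  ·
  (1,2): δ = 129.69°  ·
  (1,3): δ = 97.84°  ·
  (1,4): δ = 62.91°  ·
  (1,5): δ = 30.79°  ✓
  (2,3): δ = 148.16°  ·
  (2,4): δ = 113.22°  ·
  (2,5): δ = 19.52°  ✓
  (3,4): δ = 145.06°  ·
  (3,5): δ = 51.36°  ·
  (4,5): δ = 86.30°  ·
antipodal pairs: 3

count = 3; pairs: (0,4), (1,5), (2,5)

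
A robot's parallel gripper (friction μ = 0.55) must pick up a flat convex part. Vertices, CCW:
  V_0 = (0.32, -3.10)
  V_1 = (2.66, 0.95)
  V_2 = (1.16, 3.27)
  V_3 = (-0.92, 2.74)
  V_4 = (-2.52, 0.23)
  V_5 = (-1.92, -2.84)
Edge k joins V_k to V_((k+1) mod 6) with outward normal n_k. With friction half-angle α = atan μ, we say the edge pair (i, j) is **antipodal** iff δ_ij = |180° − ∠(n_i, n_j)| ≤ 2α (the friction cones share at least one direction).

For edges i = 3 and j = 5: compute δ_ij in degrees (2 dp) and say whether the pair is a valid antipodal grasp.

δ = 64.11°, invalid

α = atan 0.55 = 28.81°;  2α = 57.62°
edge 3: e_3 = (-1.60, -2.51);  n_3 = (-0.8432, +0.5375)
edge 5: e_5 = (+2.24, -0.26);  n_5 = (-0.1153, -0.9933)
∠(n_3, n_5) = 115.89°
δ = |180° − 115.89°| = 64.11°
64.11° > 2α = 57.62°  →  invalid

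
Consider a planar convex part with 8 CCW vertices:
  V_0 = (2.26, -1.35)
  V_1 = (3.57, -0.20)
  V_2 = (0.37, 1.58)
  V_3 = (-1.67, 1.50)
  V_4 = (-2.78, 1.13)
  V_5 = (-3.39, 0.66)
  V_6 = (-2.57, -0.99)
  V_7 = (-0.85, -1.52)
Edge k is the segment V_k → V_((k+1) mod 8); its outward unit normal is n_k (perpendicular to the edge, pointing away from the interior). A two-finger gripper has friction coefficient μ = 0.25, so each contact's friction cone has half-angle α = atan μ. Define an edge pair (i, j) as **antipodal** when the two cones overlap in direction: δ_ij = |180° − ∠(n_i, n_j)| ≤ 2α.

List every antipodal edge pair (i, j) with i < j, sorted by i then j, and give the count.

α = atan 0.25 = 14.04°;  2α = 28.07°
n_0 = (+0.6597, -0.7515)
n_1 = (+0.4861, +0.8739)
n_2 = (-0.0392, +0.9992)
n_3 = (-0.3162, +0.9487)
n_4 = (-0.6103, +0.7921)
n_5 = (-0.8955, -0.4450)
n_6 = (-0.2945, -0.9557)
n_7 = (+0.0546, -0.9985)
  (0,1): δ = 70.36°  ·
  (0,2): δ = 39.03°  ·
  (0,3): δ = 22.84°  ✓
  (0,4): δ = 3.66°  ✓
  (0,5): δ = 75.15°  ·
  (0,6): δ = 121.60°  ·
  (0,7): δ = 141.85°  ·
  (1,2): δ = 148.67°  ·
  (1,3): δ = 132.48°  ·
  (1,4): δ = 113.30°  ·
  (1,5): δ = 34.49°  ·
  (1,6): δ = 11.96°  ✓
  (1,7): δ = 32.21°  ·
  (2,3): δ = 163.81°  ·
  (2,4): δ = 144.63°  ·
  (2,5): δ = 65.82°  ·
  (2,6): δ = 19.37°  ✓
  (2,7): δ = 0.88°  ✓
  (3,4): δ = 160.82°  ·
  (3,5): δ = 82.01°  ·
  (3,6): δ = 35.56°  ·
  (3,7): δ = 15.31°  ✓
  (4,5): δ = 101.19°  ·
  (4,6): δ = 54.74°  ·
  (4,7): δ = 34.49°  ·
  (5,6): δ = 133.55°  ·
  (5,7): δ = 113.30°  ·
  (6,7): δ = 159.75°  ·
antipodal pairs: 6

count = 6; pairs: (0,3), (0,4), (1,6), (2,6), (2,7), (3,7)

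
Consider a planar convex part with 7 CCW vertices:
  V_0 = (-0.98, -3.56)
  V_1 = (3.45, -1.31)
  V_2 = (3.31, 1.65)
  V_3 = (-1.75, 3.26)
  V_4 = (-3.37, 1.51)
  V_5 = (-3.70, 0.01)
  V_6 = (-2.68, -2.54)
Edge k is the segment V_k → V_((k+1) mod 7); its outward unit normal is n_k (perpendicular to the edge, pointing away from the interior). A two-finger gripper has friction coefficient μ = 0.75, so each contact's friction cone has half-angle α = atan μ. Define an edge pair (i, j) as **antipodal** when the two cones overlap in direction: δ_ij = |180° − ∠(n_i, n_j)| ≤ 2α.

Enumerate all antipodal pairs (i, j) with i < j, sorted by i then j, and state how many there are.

count = 9; pairs: (0,2), (0,3), (0,4), (1,3), (1,4), (1,5), (1,6), (2,5), (2,6)

α = atan 0.75 = 36.87°;  2α = 73.74°
n_0 = (+0.4528, -0.8916)
n_1 = (+0.9989, +0.0472)
n_2 = (+0.3032, +0.9529)
n_3 = (-0.7338, +0.6793)
n_4 = (-0.9766, +0.2149)
n_5 = (-0.9285, -0.3714)
n_6 = (-0.5145, -0.8575)
  (0,1): δ = 114.22°  ·
  (0,2): δ = 44.58°  ✓
  (0,3): δ = 20.28°  ✓
  (0,4): δ = 50.67°  ✓
  (0,5): δ = 84.88°  ·
  (0,6): δ = 122.11°  ·
  (1,2): δ = 110.36°  ·
  (1,3): δ = 45.50°  ✓
  (1,4): δ = 15.12°  ✓
  (1,5): δ = 19.09°  ✓
  (1,6): δ = 56.33°  ✓
  (2,3): δ = 115.14°  ·
  (2,4): δ = 84.76°  ·
  (2,5): δ = 50.55°  ✓
  (2,6): δ = 13.31°  ✓
  (3,4): δ = 149.62°  ·
  (3,5): δ = 115.41°  ·
  (3,6): δ = 78.17°  ·
  (4,5): δ = 145.79°  ·
  (4,6): δ = 108.56°  ·
  (5,6): δ = 142.77°  ·
antipodal pairs: 9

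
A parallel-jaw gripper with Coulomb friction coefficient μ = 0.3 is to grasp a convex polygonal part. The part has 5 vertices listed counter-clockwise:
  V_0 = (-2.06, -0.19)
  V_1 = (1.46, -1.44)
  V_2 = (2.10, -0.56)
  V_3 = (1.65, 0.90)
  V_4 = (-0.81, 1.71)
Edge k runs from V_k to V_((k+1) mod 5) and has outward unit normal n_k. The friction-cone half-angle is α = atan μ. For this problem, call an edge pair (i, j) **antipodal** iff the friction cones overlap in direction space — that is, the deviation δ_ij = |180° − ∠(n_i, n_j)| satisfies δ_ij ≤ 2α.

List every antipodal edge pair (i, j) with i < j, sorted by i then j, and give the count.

count = 2; pairs: (0,3), (1,4)

α = atan 0.3 = 16.70°;  2α = 33.40°
n_0 = (-0.3346, -0.9423)
n_1 = (+0.8087, -0.5882)
n_2 = (+0.9556, +0.2945)
n_3 = (+0.3128, +0.9498)
n_4 = (-0.8354, +0.5496)
  (0,1): δ = 106.48°  ·
  (0,2): δ = 53.32°  ·
  (0,3): δ = 1.33°  ✓
  (0,4): δ = 76.21°  ·
  (1,2): δ = 126.84°  ·
  (1,3): δ = 72.20°  ·
  (1,4): δ = 2.69°  ✓
  (2,3): δ = 125.36°  ·
  (2,4): δ = 50.47°  ·
  (3,4): δ = 105.12°  ·
antipodal pairs: 2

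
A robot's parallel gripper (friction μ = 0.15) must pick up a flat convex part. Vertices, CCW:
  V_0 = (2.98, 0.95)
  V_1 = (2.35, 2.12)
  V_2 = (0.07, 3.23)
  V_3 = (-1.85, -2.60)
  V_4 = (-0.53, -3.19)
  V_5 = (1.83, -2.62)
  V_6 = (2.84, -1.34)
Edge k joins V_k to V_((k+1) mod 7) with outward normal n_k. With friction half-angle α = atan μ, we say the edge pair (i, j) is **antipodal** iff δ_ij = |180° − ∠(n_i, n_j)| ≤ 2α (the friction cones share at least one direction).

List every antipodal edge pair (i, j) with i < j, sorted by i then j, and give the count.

count = 2; pairs: (1,3), (2,6)

α = atan 0.15 = 8.53°;  2α = 17.06°
n_0 = (+0.8805, +0.4741)
n_1 = (+0.4377, +0.8991)
n_2 = (-0.9498, +0.3128)
n_3 = (-0.4081, -0.9130)
n_4 = (+0.2348, -0.9720)
n_5 = (+0.7850, -0.6194)
n_6 = (+0.9981, -0.0610)
  (0,1): δ = 144.26°  ·
  (0,2): δ = 46.53°  ·
  (0,3): δ = 37.62°  ·
  (0,4): δ = 75.28°  ·
  (0,5): δ = 113.42°  ·
  (0,6): δ = 148.20°  ·
  (1,2): δ = 82.27°  ·
  (1,3): δ = 1.88°  ✓
  (1,4): δ = 39.54°  ·
  (1,5): δ = 77.68°  ·
  (1,6): δ = 112.46°  ·
  (2,3): δ = 95.85°  ·
  (2,4): δ = 58.19°  ·
  (2,5): δ = 20.05°  ·
  (2,6): δ = 14.73°  ✓
  (3,4): δ = 142.34°  ·
  (3,5): δ = 104.19°  ·
  (3,6): δ = 69.42°  ·
  (4,5): δ = 141.85°  ·
  (4,6): δ = 107.08°  ·
  (5,6): δ = 145.22°  ·
antipodal pairs: 2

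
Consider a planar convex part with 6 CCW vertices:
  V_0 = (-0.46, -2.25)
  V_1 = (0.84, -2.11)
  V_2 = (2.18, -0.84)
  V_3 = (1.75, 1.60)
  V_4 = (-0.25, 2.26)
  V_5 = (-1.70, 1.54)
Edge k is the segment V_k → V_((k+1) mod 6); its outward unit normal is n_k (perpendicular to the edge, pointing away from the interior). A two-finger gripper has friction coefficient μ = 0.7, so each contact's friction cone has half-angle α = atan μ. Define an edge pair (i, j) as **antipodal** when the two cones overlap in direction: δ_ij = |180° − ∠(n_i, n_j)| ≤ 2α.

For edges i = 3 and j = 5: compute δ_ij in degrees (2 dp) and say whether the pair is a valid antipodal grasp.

δ = 53.62°, valid

α = atan 0.7 = 34.99°;  2α = 69.98°
edge 3: e_3 = (-2.00, +0.66);  n_3 = (+0.3134, +0.9496)
edge 5: e_5 = (+1.24, -3.79);  n_5 = (-0.9504, -0.3110)
∠(n_3, n_5) = 126.38°
δ = |180° − 126.38°| = 53.62°
53.62° ≤ 2α = 69.98°  →  valid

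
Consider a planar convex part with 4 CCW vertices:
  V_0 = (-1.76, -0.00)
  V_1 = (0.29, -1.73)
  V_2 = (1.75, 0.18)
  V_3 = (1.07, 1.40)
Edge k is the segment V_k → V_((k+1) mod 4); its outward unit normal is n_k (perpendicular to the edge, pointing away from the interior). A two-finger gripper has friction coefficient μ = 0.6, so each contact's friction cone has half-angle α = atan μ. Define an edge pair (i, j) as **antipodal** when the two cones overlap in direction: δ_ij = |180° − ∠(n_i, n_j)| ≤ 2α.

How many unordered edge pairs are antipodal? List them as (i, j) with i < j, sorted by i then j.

α = atan 0.6 = 30.96°;  2α = 61.93°
n_0 = (-0.6449, -0.7642)
n_1 = (+0.7945, -0.6073)
n_2 = (+0.8735, +0.4869)
n_3 = (-0.4434, +0.8963)
  (0,1): δ = 87.23°  ·
  (0,2): δ = 20.70°  ✓
  (0,3): δ = 66.48°  ·
  (1,2): δ = 113.47°  ·
  (1,3): δ = 26.28°  ✓
  (2,3): δ = 92.81°  ·
antipodal pairs: 2

count = 2; pairs: (0,2), (1,3)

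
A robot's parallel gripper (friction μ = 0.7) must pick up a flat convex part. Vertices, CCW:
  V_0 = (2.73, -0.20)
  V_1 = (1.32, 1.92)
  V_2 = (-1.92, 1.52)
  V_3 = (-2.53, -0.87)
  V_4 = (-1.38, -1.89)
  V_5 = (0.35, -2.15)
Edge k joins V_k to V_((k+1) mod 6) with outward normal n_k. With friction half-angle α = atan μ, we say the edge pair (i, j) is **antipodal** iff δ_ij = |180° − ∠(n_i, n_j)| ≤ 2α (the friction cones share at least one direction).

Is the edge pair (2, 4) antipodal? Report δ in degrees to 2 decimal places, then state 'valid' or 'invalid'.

α = atan 0.7 = 34.99°;  2α = 69.98°
edge 2: e_2 = (-0.61, -2.39);  n_2 = (-0.9689, +0.2473)
edge 4: e_4 = (+1.73, -0.26);  n_4 = (-0.1486, -0.9889)
∠(n_2, n_4) = 95.77°
δ = |180° − 95.77°| = 84.23°
84.23° > 2α = 69.98°  →  invalid

δ = 84.23°, invalid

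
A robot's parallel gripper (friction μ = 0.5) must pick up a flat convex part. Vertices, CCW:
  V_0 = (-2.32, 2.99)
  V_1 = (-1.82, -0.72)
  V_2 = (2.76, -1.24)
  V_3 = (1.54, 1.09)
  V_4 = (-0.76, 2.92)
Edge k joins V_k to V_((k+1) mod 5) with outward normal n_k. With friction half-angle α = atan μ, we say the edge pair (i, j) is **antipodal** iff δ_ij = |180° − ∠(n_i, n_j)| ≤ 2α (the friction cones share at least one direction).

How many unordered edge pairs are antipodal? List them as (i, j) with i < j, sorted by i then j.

α = atan 0.5 = 26.57°;  2α = 53.13°
n_0 = (-0.9910, -0.1336)
n_1 = (-0.1128, -0.9936)
n_2 = (+0.8859, +0.4639)
n_3 = (+0.6226, +0.7825)
n_4 = (+0.0448, +0.9990)
  (0,1): δ = 104.15°  ·
  (0,2): δ = 19.96°  ✓
  (0,3): δ = 43.82°  ✓
  (0,4): δ = 79.76°  ·
  (1,2): δ = 55.89°  ·
  (1,3): δ = 32.03°  ✓
  (1,4): δ = 3.91°  ✓
  (2,3): δ = 156.14°  ·
  (2,4): δ = 120.21°  ·
  (3,4): δ = 144.06°  ·
antipodal pairs: 4

count = 4; pairs: (0,2), (0,3), (1,3), (1,4)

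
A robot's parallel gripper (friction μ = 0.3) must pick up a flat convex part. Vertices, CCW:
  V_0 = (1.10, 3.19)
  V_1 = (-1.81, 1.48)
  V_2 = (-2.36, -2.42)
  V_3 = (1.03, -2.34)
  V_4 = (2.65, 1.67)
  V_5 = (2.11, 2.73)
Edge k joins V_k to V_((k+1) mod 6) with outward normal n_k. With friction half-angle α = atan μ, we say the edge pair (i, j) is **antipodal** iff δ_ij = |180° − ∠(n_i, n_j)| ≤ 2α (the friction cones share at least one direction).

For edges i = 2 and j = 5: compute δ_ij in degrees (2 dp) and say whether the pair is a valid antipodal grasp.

δ = 25.84°, valid

α = atan 0.3 = 16.70°;  2α = 33.40°
edge 2: e_2 = (+3.39, +0.08);  n_2 = (+0.0236, -0.9997)
edge 5: e_5 = (-1.01, +0.46);  n_5 = (+0.4145, +0.9101)
∠(n_2, n_5) = 154.16°
δ = |180° − 154.16°| = 25.84°
25.84° ≤ 2α = 33.40°  →  valid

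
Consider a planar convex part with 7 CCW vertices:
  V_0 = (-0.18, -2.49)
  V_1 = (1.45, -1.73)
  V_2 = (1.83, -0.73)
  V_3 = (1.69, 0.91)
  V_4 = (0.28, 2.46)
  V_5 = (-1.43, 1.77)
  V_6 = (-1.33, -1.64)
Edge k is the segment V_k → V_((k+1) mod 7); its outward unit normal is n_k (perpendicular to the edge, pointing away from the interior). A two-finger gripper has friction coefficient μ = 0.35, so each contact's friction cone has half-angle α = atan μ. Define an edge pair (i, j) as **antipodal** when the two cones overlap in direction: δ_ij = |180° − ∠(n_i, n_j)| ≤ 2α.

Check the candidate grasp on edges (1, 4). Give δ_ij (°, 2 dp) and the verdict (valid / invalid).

δ = 47.22°, invalid

α = atan 0.35 = 19.29°;  2α = 38.58°
edge 1: e_1 = (+0.38, +1.00);  n_1 = (+0.9348, -0.3552)
edge 4: e_4 = (-1.71, -0.69);  n_4 = (-0.3742, +0.9274)
∠(n_1, n_4) = 132.78°
δ = |180° − 132.78°| = 47.22°
47.22° > 2α = 38.58°  →  invalid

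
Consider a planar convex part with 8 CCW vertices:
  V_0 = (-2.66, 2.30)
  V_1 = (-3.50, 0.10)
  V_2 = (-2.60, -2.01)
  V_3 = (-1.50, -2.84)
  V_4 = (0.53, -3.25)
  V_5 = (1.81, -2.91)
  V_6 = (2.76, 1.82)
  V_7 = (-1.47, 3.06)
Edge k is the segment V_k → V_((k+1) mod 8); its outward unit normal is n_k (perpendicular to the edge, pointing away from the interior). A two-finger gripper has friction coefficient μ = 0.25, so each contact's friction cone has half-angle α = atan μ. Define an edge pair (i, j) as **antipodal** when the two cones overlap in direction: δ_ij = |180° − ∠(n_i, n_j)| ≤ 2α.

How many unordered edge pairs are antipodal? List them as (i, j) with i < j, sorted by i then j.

count = 4; pairs: (0,5), (2,6), (3,6), (4,7)

α = atan 0.25 = 14.04°;  2α = 28.07°
n_0 = (-0.9342, +0.3567)
n_1 = (-0.9198, -0.3923)
n_2 = (-0.6023, -0.7983)
n_3 = (-0.1980, -0.9802)
n_4 = (+0.2567, -0.9665)
n_5 = (+0.9804, -0.1969)
n_6 = (+0.2813, +0.9596)
n_7 = (-0.5382, +0.8428)
  (0,1): δ = 136.00°  ·
  (0,2): δ = 106.14°  ·
  (0,3): δ = 80.52°  ·
  (0,4): δ = 54.23°  ·
  (0,5): δ = 9.54°  ✓
  (0,6): δ = 94.56°  ·
  (0,7): δ = 143.46°  ·
  (1,2): δ = 150.14°  ·
  (1,3): δ = 124.52°  ·
  (1,4): δ = 98.22°  ·
  (1,5): δ = 34.46°  ·
  (1,6): δ = 50.56°  ·
  (1,7): δ = 99.46°  ·
  (2,3): δ = 154.38°  ·
  (2,4): δ = 128.09°  ·
  (2,5): δ = 64.32°  ·
  (2,6): δ = 20.70°  ✓
  (2,7): δ = 69.60°  ·
  (3,4): δ = 153.71°  ·
  (3,5): δ = 89.94°  ·
  (3,6): δ = 4.92°  ✓
  (3,7): δ = 43.98°  ·
  (4,5): δ = 116.23°  ·
  (4,6): δ = 31.21°  ·
  (4,7): δ = 17.69°  ✓
  (5,6): δ = 94.98°  ·
  (5,7): δ = 46.08°  ·
  (6,7): δ = 131.10°  ·
antipodal pairs: 4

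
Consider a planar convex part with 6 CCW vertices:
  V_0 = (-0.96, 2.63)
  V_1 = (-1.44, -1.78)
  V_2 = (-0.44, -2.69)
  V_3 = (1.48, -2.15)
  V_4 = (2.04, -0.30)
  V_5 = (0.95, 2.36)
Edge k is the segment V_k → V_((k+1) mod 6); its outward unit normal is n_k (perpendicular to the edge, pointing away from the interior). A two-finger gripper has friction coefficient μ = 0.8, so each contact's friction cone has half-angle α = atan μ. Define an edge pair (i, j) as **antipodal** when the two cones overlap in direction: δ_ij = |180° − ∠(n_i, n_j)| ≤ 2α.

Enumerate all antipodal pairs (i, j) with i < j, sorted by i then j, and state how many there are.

count = 7; pairs: (0,2), (0,3), (0,4), (1,3), (1,4), (1,5), (2,5)

α = atan 0.8 = 38.66°;  2α = 77.32°
n_0 = (-0.9941, +0.1082)
n_1 = (-0.6730, -0.7396)
n_2 = (+0.2707, -0.9627)
n_3 = (+0.9571, -0.2897)
n_4 = (+0.9253, +0.3792)
n_5 = (+0.1400, +0.9902)
  (0,1): δ = 126.09°  ·
  (0,2): δ = 68.08°  ✓
  (0,3): δ = 10.63°  ✓
  (0,4): δ = 28.49°  ✓
  (0,5): δ = 88.17°  ·
  (1,2): δ = 121.99°  ·
  (1,3): δ = 64.54°  ✓
  (1,4): δ = 25.42°  ✓
  (1,5): δ = 34.26°  ✓
  (2,3): δ = 122.55°  ·
  (2,4): δ = 83.43°  ·
  (2,5): δ = 23.75°  ✓
  (3,4): δ = 140.88°  ·
  (3,5): δ = 81.20°  ·
  (4,5): δ = 120.33°  ·
antipodal pairs: 7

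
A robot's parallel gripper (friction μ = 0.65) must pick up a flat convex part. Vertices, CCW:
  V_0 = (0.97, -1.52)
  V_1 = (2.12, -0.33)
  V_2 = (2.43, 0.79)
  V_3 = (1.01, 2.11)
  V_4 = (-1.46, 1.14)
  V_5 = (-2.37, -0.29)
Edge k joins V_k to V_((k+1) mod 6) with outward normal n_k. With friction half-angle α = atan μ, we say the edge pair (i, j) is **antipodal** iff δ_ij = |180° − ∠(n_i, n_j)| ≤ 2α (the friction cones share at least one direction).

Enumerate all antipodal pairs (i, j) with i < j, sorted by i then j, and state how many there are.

α = atan 0.65 = 33.02°;  2α = 66.05°
n_0 = (+0.7191, -0.6949)
n_1 = (+0.9638, -0.2668)
n_2 = (+0.6808, +0.7324)
n_3 = (-0.3655, +0.9308)
n_4 = (-0.8437, +0.5369)
n_5 = (-0.3456, -0.9384)
  (0,1): δ = 151.45°  ·
  (0,2): δ = 88.89°  ·
  (0,3): δ = 24.54°  ✓
  (0,4): δ = 11.55°  ✓
  (0,5): δ = 113.80°  ·
  (1,2): δ = 117.44°  ·
  (1,3): δ = 53.09°  ✓
  (1,4): δ = 17.00°  ✓
  (1,5): δ = 85.25°  ·
  (2,3): δ = 115.65°  ·
  (2,4): δ = 79.56°  ·
  (2,5): δ = 22.69°  ✓
  (3,4): δ = 143.91°  ·
  (3,5): δ = 41.66°  ✓
  (4,5): δ = 77.75°  ·
antipodal pairs: 6

count = 6; pairs: (0,3), (0,4), (1,3), (1,4), (2,5), (3,5)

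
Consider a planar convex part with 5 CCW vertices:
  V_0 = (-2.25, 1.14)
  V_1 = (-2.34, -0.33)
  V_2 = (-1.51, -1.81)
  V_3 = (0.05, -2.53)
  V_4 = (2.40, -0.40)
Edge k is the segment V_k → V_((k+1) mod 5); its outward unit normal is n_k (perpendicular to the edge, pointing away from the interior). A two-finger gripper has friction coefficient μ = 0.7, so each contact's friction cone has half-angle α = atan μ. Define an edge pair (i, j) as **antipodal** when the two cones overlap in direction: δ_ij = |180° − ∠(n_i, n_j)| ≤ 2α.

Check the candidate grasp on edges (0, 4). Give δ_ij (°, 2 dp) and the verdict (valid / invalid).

α = atan 0.7 = 34.99°;  2α = 69.98°
edge 0: e_0 = (-0.09, -1.47);  n_0 = (-0.9981, +0.0611)
edge 4: e_4 = (-4.65, +1.54);  n_4 = (+0.3144, +0.9493)
∠(n_0, n_4) = 104.82°
δ = |180° − 104.82°| = 75.18°
75.18° > 2α = 69.98°  →  invalid

δ = 75.18°, invalid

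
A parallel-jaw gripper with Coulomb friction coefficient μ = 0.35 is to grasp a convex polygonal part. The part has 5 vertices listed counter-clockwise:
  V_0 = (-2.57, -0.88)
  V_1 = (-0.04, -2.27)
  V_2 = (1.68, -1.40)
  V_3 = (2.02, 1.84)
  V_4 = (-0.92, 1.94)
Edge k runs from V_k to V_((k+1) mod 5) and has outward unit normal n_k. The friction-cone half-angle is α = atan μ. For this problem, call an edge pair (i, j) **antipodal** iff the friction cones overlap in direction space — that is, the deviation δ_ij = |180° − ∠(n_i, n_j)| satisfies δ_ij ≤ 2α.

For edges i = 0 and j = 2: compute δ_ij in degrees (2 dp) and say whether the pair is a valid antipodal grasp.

δ = 67.21°, invalid

α = atan 0.35 = 19.29°;  2α = 38.58°
edge 0: e_0 = (+2.53, -1.39);  n_0 = (-0.4815, -0.8764)
edge 2: e_2 = (+0.34, +3.24);  n_2 = (+0.9945, -0.1044)
∠(n_0, n_2) = 112.79°
δ = |180° − 112.79°| = 67.21°
67.21° > 2α = 38.58°  →  invalid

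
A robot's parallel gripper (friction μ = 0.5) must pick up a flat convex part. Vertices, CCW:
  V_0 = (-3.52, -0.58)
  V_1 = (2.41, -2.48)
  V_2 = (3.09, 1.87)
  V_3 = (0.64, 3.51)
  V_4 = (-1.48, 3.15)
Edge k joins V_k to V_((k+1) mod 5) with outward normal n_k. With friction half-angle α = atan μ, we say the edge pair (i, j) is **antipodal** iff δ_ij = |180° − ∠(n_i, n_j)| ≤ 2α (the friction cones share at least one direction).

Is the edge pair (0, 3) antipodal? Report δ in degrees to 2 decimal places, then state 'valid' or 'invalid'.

α = atan 0.5 = 26.57°;  2α = 53.13°
edge 0: e_0 = (+5.93, -1.90);  n_0 = (-0.3051, -0.9523)
edge 3: e_3 = (-2.12, -0.36);  n_3 = (-0.1674, +0.9859)
∠(n_0, n_3) = 152.60°
δ = |180° − 152.60°| = 27.40°
27.40° ≤ 2α = 53.13°  →  valid

δ = 27.40°, valid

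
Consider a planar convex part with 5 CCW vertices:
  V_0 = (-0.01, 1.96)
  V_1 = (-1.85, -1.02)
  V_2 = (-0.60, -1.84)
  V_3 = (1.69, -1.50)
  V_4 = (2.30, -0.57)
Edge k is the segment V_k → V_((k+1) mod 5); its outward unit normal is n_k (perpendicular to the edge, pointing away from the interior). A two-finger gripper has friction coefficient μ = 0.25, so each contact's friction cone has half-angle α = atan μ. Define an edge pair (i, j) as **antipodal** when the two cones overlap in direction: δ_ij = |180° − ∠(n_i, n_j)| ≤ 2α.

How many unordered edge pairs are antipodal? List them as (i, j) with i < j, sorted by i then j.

count = 2; pairs: (0,3), (1,4)

α = atan 0.25 = 14.04°;  2α = 28.07°
n_0 = (-0.8509, +0.5254)
n_1 = (-0.5485, -0.8361)
n_2 = (+0.1469, -0.9892)
n_3 = (+0.8362, -0.5485)
n_4 = (+0.7385, +0.6743)
  (0,1): δ = 91.57°  ·
  (0,2): δ = 49.86°  ·
  (0,3): δ = 1.57°  ✓
  (0,4): δ = 74.09°  ·
  (1,2): δ = 138.29°  ·
  (1,3): δ = 90.00°  ·
  (1,4): δ = 14.34°  ✓
  (2,3): δ = 131.71°  ·
  (2,4): δ = 56.05°  ·
  (3,4): δ = 104.34°  ·
antipodal pairs: 2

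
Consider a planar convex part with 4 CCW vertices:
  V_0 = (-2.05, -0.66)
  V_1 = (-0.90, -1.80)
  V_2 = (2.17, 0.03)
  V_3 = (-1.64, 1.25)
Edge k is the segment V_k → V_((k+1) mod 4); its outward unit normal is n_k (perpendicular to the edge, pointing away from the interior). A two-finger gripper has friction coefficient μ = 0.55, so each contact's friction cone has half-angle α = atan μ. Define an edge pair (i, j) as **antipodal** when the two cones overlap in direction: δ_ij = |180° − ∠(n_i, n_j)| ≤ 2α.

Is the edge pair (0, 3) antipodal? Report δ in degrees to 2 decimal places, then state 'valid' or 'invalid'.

δ = 122.63°, invalid

α = atan 0.55 = 28.81°;  2α = 57.62°
edge 0: e_0 = (+1.15, -1.14);  n_0 = (-0.7040, -0.7102)
edge 3: e_3 = (-0.41, -1.91);  n_3 = (-0.9777, +0.2099)
∠(n_0, n_3) = 57.37°
δ = |180° − 57.37°| = 122.63°
122.63° > 2α = 57.62°  →  invalid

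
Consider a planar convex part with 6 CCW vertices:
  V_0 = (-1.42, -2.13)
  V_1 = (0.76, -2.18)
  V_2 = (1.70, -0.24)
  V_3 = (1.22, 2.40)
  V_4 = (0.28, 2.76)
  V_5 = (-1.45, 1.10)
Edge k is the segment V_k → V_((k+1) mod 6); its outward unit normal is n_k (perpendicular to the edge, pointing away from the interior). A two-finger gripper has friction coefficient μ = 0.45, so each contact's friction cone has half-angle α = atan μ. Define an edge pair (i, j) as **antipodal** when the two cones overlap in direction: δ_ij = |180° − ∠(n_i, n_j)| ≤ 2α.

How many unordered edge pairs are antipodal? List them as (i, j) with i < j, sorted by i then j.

count = 5; pairs: (0,3), (0,4), (1,4), (1,5), (2,5)

α = atan 0.45 = 24.23°;  2α = 48.46°
n_0 = (-0.0229, -0.9997)
n_1 = (+0.8999, -0.4360)
n_2 = (+0.9839, +0.1789)
n_3 = (+0.3576, +0.9339)
n_4 = (-0.6924, +0.7216)
n_5 = (-1.0000, -0.0093)
  (0,1): δ = 114.54°  ·
  (0,2): δ = 78.38°  ·
  (0,3): δ = 19.64°  ✓
  (0,4): δ = 45.13°  ✓
  (0,5): δ = 91.85°  ·
  (1,2): δ = 143.84°  ·
  (1,3): δ = 85.10°  ·
  (1,4): δ = 20.33°  ✓
  (1,5): δ = 26.38°  ✓
  (2,3): δ = 121.26°  ·
  (2,4): δ = 56.49°  ·
  (2,5): δ = 9.77°  ✓
  (3,4): δ = 115.23°  ·
  (3,5): δ = 68.51°  ·
  (4,5): δ = 133.28°  ·
antipodal pairs: 5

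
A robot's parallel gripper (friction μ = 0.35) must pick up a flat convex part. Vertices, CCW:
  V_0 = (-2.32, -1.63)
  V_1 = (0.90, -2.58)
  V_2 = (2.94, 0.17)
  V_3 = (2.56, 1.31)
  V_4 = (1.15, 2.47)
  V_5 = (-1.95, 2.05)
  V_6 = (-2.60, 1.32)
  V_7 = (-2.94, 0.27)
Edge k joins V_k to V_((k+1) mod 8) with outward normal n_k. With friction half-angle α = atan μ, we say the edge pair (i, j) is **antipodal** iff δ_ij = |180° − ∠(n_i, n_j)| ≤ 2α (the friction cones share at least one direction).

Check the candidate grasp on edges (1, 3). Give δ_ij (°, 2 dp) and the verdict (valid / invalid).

α = atan 0.35 = 19.29°;  2α = 38.58°
edge 1: e_1 = (+2.04, +2.75);  n_1 = (+0.8031, -0.5958)
edge 3: e_3 = (-1.41, +1.16);  n_3 = (+0.6353, +0.7722)
∠(n_1, n_3) = 87.12°
δ = |180° − 87.12°| = 92.88°
92.88° > 2α = 38.58°  →  invalid

δ = 92.88°, invalid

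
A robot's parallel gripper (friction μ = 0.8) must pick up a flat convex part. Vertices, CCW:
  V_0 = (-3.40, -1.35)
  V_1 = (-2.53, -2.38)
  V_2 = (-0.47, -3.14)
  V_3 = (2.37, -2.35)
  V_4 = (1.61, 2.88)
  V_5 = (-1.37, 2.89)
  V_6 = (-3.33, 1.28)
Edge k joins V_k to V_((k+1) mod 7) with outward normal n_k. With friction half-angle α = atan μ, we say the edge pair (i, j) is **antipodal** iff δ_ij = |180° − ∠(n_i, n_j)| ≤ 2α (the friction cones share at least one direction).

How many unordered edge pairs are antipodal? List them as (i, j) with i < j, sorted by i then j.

α = atan 0.8 = 38.66°;  2α = 77.32°
n_0 = (-0.7639, -0.6453)
n_1 = (-0.3461, -0.9382)
n_2 = (+0.2680, -0.9634)
n_3 = (+0.9896, +0.1438)
n_4 = (+0.0034, +1.0000)
n_5 = (-0.6347, +0.7727)
n_6 = (-0.9996, +0.0266)
  (0,1): δ = 150.44°  ·
  (0,2): δ = 114.64°  ·
  (0,3): δ = 31.92°  ✓
  (0,4): δ = 49.62°  ✓
  (0,5): δ = 89.21°  ·
  (0,6): δ = 138.29°  ·
  (1,2): δ = 144.20°  ·
  (1,3): δ = 61.48°  ✓
  (1,4): δ = 20.06°  ✓
  (1,5): δ = 59.65°  ✓
  (1,6): δ = 108.73°  ·
  (2,3): δ = 97.28°  ·
  (2,4): δ = 15.74°  ✓
  (2,5): δ = 23.86°  ✓
  (2,6): δ = 72.93°  ✓
  (3,4): δ = 98.46°  ·
  (3,5): δ = 58.87°  ✓
  (3,6): δ = 9.79°  ✓
  (4,5): δ = 140.41°  ·
  (4,6): δ = 91.33°  ·
  (5,6): δ = 130.93°  ·
antipodal pairs: 10

count = 10; pairs: (0,3), (0,4), (1,3), (1,4), (1,5), (2,4), (2,5), (2,6), (3,5), (3,6)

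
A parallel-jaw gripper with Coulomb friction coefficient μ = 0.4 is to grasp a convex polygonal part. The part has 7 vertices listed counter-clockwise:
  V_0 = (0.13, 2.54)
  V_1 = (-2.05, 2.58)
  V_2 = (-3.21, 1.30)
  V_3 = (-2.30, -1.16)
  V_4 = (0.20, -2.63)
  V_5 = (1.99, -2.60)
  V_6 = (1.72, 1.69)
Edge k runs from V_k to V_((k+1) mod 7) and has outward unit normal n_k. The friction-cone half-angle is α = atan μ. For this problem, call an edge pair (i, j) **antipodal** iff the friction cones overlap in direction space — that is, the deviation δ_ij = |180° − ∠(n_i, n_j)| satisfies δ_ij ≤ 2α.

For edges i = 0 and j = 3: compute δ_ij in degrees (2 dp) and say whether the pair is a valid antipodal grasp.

δ = 29.40°, valid

α = atan 0.4 = 21.80°;  2α = 43.60°
edge 0: e_0 = (-2.18, +0.04);  n_0 = (+0.0183, +0.9998)
edge 3: e_3 = (+2.50, -1.47);  n_3 = (-0.5069, -0.8620)
∠(n_0, n_3) = 150.60°
δ = |180° − 150.60°| = 29.40°
29.40° ≤ 2α = 43.60°  →  valid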